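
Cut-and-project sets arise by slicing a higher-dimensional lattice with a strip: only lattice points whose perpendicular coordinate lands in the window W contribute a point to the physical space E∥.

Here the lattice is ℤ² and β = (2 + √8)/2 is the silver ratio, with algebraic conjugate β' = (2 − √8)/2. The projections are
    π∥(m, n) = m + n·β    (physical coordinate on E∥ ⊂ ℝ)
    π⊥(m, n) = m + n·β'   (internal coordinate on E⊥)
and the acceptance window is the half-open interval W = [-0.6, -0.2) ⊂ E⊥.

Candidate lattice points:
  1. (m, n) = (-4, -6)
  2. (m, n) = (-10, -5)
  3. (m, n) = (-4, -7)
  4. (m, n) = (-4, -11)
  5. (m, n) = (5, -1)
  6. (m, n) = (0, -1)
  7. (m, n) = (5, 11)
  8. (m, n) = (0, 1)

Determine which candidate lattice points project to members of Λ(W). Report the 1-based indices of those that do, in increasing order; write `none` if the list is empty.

8

β' = (2−√8)/2 ≈ -0.41421.
candidate 1: (m,n)=(-4,-6) → π∥ = -4-6·β ≈ -18.48528, π⊥ = -4-6·β' ≈ -1.51472 ∉ [-0.6, -0.2) ⇒ out
candidate 2: (m,n)=(-10,-5) → π∥ = -10-5·β ≈ -22.07107, π⊥ = -10-5·β' ≈ -7.92893 ∉ [-0.6, -0.2) ⇒ out
candidate 3: (m,n)=(-4,-7) → π∥ = -4-7·β ≈ -20.89949, π⊥ = -4-7·β' ≈ -1.10051 ∉ [-0.6, -0.2) ⇒ out
candidate 4: (m,n)=(-4,-11) → π∥ = -4-11·β ≈ -30.55635, π⊥ = -4-11·β' ≈ 0.55635 ∉ [-0.6, -0.2) ⇒ out
candidate 5: (m,n)=(5,-1) → π∥ = 5-1·β ≈ 2.58579, π⊥ = 5-1·β' ≈ 5.41421 ∉ [-0.6, -0.2) ⇒ out
candidate 6: (m,n)=(0,-1) → π∥ = 0-1·β ≈ -2.41421, π⊥ = 0-1·β' ≈ 0.41421 ∉ [-0.6, -0.2) ⇒ out
candidate 7: (m,n)=(5,11) → π∥ = 5+11·β ≈ 31.55635, π⊥ = 5+11·β' ≈ 0.44365 ∉ [-0.6, -0.2) ⇒ out
candidate 8: (m,n)=(0,1) → π∥ = 0+1·β ≈ 2.41421, π⊥ = 0+1·β' ≈ -0.41421 ∈ [-0.6, -0.2) ⇒ IN Λ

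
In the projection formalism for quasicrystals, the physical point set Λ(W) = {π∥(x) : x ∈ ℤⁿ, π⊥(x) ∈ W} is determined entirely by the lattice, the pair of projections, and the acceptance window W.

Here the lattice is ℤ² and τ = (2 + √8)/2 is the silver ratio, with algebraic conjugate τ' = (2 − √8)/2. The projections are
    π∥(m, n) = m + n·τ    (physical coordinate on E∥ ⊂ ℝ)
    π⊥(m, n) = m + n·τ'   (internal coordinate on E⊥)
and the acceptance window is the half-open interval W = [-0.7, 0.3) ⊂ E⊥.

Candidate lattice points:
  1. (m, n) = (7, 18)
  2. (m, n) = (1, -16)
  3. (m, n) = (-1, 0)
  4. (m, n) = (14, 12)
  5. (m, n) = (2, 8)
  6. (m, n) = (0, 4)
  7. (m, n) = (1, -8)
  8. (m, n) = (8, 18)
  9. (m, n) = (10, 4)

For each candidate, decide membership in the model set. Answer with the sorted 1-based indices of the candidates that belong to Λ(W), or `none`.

Numerically τ ≈ 2.4142 and τ' = −1/τ ≈ -0.4142.
#1 (7,18): internal coord 7 + (18)·τ' = -0.4558; -0.4558 ∈ [-0.7, 0.3) → IN Λ
#2 (1,-16): internal coord 1 + (-16)·τ' = +7.6274; +7.6274 ∉ [-0.7, 0.3) → out
#3 (-1,0): internal coord -1 + (0)·τ' = -1.0000; -1.0000 ∉ [-0.7, 0.3) → out
#4 (14,12): internal coord 14 + (12)·τ' = +9.0294; +9.0294 ∉ [-0.7, 0.3) → out
#5 (2,8): internal coord 2 + (8)·τ' = -1.3137; -1.3137 ∉ [-0.7, 0.3) → out
#6 (0,4): internal coord 0 + (4)·τ' = -1.6569; -1.6569 ∉ [-0.7, 0.3) → out
#7 (1,-8): internal coord 1 + (-8)·τ' = +4.3137; +4.3137 ∉ [-0.7, 0.3) → out
#8 (8,18): internal coord 8 + (18)·τ' = +0.5442; +0.5442 ∉ [-0.7, 0.3) → out
#9 (10,4): internal coord 10 + (4)·τ' = +8.3431; +8.3431 ∉ [-0.7, 0.3) → out

1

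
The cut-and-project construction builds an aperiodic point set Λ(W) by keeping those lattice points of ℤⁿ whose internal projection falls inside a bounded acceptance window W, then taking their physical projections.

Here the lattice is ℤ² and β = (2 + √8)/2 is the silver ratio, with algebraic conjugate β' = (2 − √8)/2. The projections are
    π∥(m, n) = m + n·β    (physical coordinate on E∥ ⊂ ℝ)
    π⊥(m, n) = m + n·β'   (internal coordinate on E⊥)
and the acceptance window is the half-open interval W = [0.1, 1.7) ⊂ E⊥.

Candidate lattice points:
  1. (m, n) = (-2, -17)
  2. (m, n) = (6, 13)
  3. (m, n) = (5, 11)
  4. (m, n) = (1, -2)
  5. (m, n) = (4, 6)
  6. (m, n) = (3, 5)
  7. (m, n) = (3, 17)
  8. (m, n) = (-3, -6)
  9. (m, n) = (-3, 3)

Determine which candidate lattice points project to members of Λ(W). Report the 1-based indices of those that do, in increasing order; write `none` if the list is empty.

Numerically β ≈ 2.414214 and β' = −1/β ≈ -0.414214.
candidate 1: (m,n)=(-2,-17) → π∥ = -2-17·β ≈ -43.041631, π⊥ = -2-17·β' ≈ 5.041631 ∉ [0.1, 1.7) ⇒ out
candidate 2: (m,n)=(6,13) → π∥ = 6+13·β ≈ 37.384776, π⊥ = 6+13·β' ≈ 0.615224 ∈ [0.1, 1.7) ⇒ IN Λ
candidate 3: (m,n)=(5,11) → π∥ = 5+11·β ≈ 31.556349, π⊥ = 5+11·β' ≈ 0.443651 ∈ [0.1, 1.7) ⇒ IN Λ
candidate 4: (m,n)=(1,-2) → π∥ = 1-2·β ≈ -3.828427, π⊥ = 1-2·β' ≈ 1.828427 ∉ [0.1, 1.7) ⇒ out
candidate 5: (m,n)=(4,6) → π∥ = 4+6·β ≈ 18.485281, π⊥ = 4+6·β' ≈ 1.514719 ∈ [0.1, 1.7) ⇒ IN Λ
candidate 6: (m,n)=(3,5) → π∥ = 3+5·β ≈ 15.071068, π⊥ = 3+5·β' ≈ 0.928932 ∈ [0.1, 1.7) ⇒ IN Λ
candidate 7: (m,n)=(3,17) → π∥ = 3+17·β ≈ 44.041631, π⊥ = 3+17·β' ≈ -4.041631 ∉ [0.1, 1.7) ⇒ out
candidate 8: (m,n)=(-3,-6) → π∥ = -3-6·β ≈ -17.485281, π⊥ = -3-6·β' ≈ -0.514719 ∉ [0.1, 1.7) ⇒ out
candidate 9: (m,n)=(-3,3) → π∥ = -3+3·β ≈ 4.242641, π⊥ = -3+3·β' ≈ -4.242641 ∉ [0.1, 1.7) ⇒ out

2, 3, 5, 6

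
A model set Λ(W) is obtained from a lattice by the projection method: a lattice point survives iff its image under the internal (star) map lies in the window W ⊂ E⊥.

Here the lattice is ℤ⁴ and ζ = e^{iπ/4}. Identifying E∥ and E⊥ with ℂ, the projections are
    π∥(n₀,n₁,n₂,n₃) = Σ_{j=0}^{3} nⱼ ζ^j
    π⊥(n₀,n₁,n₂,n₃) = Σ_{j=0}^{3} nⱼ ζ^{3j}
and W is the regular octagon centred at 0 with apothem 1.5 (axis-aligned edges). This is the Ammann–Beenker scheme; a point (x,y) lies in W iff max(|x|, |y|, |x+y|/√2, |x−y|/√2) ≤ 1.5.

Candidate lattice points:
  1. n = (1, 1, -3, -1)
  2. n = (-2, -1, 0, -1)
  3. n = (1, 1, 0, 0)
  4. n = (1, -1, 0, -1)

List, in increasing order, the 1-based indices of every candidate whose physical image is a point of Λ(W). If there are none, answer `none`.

3

With ζ = e^{iπ/4} the internal vectors are ζ^0,ζ^3,ζ^6,ζ^9.
#1 (1, 1, -3, -1): internal (-0.41421, 3.00000); octagon support 3.00000 vs apothem 1.5 → ∉ W
#2 (-2, -1, 0, -1): internal (-2.00000, -1.41421); octagon support 2.41421 vs apothem 1.5 → ∉ W
#3 (1, 1, 0, 0): internal (0.29289, 0.70711); octagon support 0.70711 vs apothem 1.5 → ∈ W
#4 (1, -1, 0, -1): internal (1.00000, -1.41421); octagon support 1.70711 vs apothem 1.5 → ∉ W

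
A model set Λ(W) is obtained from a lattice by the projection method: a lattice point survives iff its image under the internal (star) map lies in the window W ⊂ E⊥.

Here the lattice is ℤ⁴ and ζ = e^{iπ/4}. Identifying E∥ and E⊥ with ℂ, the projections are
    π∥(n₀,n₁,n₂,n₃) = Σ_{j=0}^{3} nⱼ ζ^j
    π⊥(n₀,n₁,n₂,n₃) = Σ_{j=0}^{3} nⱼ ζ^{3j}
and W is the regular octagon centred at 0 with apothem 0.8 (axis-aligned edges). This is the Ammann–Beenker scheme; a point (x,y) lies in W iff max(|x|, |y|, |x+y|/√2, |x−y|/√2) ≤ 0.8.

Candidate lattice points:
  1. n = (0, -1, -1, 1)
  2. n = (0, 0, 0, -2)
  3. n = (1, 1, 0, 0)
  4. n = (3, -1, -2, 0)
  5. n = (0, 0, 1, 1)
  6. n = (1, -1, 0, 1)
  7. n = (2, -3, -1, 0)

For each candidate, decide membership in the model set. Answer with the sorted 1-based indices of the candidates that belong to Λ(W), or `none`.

Internal map: ζ^{3j} for j=0..3 gives (1,0), (−√2/2,√2/2), (0,−1), (√2/2,√2/2).
#1 (0, -1, -1, 1): internal (1.41421, 1.00000); octagon support 1.70711 vs apothem 0.8 → ∉ W
#2 (0, 0, 0, -2): internal (-1.41421, -1.41421); octagon support 2.00000 vs apothem 0.8 → ∉ W
#3 (1, 1, 0, 0): internal (0.29289, 0.70711); octagon support 0.70711 vs apothem 0.8 → ∈ W
#4 (3, -1, -2, 0): internal (3.70711, 1.29289); octagon support 3.70711 vs apothem 0.8 → ∉ W
#5 (0, 0, 1, 1): internal (0.70711, -0.29289); octagon support 0.70711 vs apothem 0.8 → ∈ W
#6 (1, -1, 0, 1): internal (2.41421, 0.00000); octagon support 2.41421 vs apothem 0.8 → ∉ W
#7 (2, -3, -1, 0): internal (4.12132, -1.12132); octagon support 4.12132 vs apothem 0.8 → ∉ W

3, 5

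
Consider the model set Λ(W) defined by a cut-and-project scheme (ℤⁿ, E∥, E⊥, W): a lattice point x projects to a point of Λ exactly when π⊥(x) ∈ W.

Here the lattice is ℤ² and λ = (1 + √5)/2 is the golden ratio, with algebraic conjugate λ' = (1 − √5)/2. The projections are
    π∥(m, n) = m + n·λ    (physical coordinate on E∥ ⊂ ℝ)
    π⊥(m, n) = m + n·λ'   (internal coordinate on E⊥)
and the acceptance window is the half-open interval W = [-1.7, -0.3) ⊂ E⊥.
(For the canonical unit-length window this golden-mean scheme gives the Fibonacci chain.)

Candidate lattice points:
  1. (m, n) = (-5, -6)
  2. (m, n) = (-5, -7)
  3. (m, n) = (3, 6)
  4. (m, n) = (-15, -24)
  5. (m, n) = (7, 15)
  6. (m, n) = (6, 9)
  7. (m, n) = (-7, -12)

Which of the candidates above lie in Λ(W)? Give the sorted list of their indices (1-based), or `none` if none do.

1, 2, 3

Numerically λ ≈ 1.6180 and λ' = −1/λ ≈ -0.6180.
candidate 1: (m,n)=(-5,-6) → π∥ = -5-6·λ ≈ -14.7082, π⊥ = -5-6·λ' ≈ -1.2918 ∈ [-1.7, -0.3) ⇒ IN Λ
candidate 2: (m,n)=(-5,-7) → π∥ = -5-7·λ ≈ -16.3262, π⊥ = -5-7·λ' ≈ -0.6738 ∈ [-1.7, -0.3) ⇒ IN Λ
candidate 3: (m,n)=(3,6) → π∥ = 3+6·λ ≈ 12.7082, π⊥ = 3+6·λ' ≈ -0.7082 ∈ [-1.7, -0.3) ⇒ IN Λ
candidate 4: (m,n)=(-15,-24) → π∥ = -15-24·λ ≈ -53.8328, π⊥ = -15-24·λ' ≈ -0.1672 ∉ [-1.7, -0.3) ⇒ out
candidate 5: (m,n)=(7,15) → π∥ = 7+15·λ ≈ 31.2705, π⊥ = 7+15·λ' ≈ -2.2705 ∉ [-1.7, -0.3) ⇒ out
candidate 6: (m,n)=(6,9) → π∥ = 6+9·λ ≈ 20.5623, π⊥ = 6+9·λ' ≈ 0.4377 ∉ [-1.7, -0.3) ⇒ out
candidate 7: (m,n)=(-7,-12) → π∥ = -7-12·λ ≈ -26.4164, π⊥ = -7-12·λ' ≈ 0.4164 ∉ [-1.7, -0.3) ⇒ out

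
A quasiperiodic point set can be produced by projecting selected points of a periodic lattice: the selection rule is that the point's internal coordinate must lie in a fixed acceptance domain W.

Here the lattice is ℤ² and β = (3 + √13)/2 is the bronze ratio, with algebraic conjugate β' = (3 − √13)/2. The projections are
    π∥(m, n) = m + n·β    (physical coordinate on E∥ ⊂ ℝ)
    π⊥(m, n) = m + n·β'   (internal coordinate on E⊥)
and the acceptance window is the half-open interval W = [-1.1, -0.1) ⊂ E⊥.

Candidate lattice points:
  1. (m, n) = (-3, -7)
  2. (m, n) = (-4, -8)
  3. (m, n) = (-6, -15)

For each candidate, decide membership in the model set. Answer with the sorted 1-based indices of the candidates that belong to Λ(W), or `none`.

1

Numerically β ≈ 3.3028 and β' = −1/β ≈ -0.3028.
[1] lift (-3,-7): star map gives -0.8806; window check -1.1 ≤ -0.8806 < -0.1 is true → IN Λ
[2] lift (-4,-8): star map gives -1.5778; window check -1.1 ≤ -1.5778 < -0.1 is false → out
[3] lift (-6,-15): star map gives -1.4584; window check -1.1 ≤ -1.4584 < -0.1 is false → out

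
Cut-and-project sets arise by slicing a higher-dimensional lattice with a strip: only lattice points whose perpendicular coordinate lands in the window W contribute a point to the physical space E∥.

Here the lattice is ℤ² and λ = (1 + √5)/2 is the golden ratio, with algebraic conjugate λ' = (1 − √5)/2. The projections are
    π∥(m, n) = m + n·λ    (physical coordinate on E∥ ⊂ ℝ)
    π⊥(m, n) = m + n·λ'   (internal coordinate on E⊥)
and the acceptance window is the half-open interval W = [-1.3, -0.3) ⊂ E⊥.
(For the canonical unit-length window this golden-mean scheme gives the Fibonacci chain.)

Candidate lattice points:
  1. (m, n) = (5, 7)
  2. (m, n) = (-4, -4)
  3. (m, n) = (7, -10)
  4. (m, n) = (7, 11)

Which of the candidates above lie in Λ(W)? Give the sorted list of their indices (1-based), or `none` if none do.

Numerically λ ≈ 1.61803 and λ' = −1/λ ≈ -0.61803.
candidate 1: (m,n)=(5,7) → π∥ = 5+7·λ ≈ 16.32624, π⊥ = 5+7·λ' ≈ 0.67376 ∉ [-1.3, -0.3) ⇒ out
candidate 2: (m,n)=(-4,-4) → π∥ = -4-4·λ ≈ -10.47214, π⊥ = -4-4·λ' ≈ -1.52786 ∉ [-1.3, -0.3) ⇒ out
candidate 3: (m,n)=(7,-10) → π∥ = 7-10·λ ≈ -9.18034, π⊥ = 7-10·λ' ≈ 13.18034 ∉ [-1.3, -0.3) ⇒ out
candidate 4: (m,n)=(7,11) → π∥ = 7+11·λ ≈ 24.79837, π⊥ = 7+11·λ' ≈ 0.20163 ∉ [-1.3, -0.3) ⇒ out

none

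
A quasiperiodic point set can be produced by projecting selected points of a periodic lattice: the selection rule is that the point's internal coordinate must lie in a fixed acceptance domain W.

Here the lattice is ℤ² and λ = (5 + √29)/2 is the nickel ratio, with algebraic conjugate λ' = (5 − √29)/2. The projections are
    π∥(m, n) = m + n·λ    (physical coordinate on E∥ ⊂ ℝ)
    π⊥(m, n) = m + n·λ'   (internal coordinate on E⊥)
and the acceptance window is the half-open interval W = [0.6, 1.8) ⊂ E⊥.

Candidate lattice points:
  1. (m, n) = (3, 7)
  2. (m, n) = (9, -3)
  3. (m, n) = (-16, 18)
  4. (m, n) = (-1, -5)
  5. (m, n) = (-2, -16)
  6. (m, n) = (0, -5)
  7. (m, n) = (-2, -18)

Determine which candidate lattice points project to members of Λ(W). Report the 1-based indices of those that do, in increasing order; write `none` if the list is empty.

Compute λ' = (5−√29)/2 = -0.19258, so π⊥(m,n) = m -0.19258·n.
candidate 1: (m,n)=(3,7) → π∥ = 3+7·λ ≈ 39.34808, π⊥ = 3+7·λ' ≈ 1.65192 ∈ [0.6, 1.8) ⇒ IN Λ
candidate 2: (m,n)=(9,-3) → π∥ = 9-3·λ ≈ -6.57775, π⊥ = 9-3·λ' ≈ 9.57775 ∉ [0.6, 1.8) ⇒ out
candidate 3: (m,n)=(-16,18) → π∥ = -16+18·λ ≈ 77.46648, π⊥ = -16+18·λ' ≈ -19.46648 ∉ [0.6, 1.8) ⇒ out
candidate 4: (m,n)=(-1,-5) → π∥ = -1-5·λ ≈ -26.96291, π⊥ = -1-5·λ' ≈ -0.03709 ∉ [0.6, 1.8) ⇒ out
candidate 5: (m,n)=(-2,-16) → π∥ = -2-16·λ ≈ -85.08132, π⊥ = -2-16·λ' ≈ 1.08132 ∈ [0.6, 1.8) ⇒ IN Λ
candidate 6: (m,n)=(0,-5) → π∥ = 0-5·λ ≈ -25.96291, π⊥ = 0-5·λ' ≈ 0.96291 ∈ [0.6, 1.8) ⇒ IN Λ
candidate 7: (m,n)=(-2,-18) → π∥ = -2-18·λ ≈ -95.46648, π⊥ = -2-18·λ' ≈ 1.46648 ∈ [0.6, 1.8) ⇒ IN Λ

1, 5, 6, 7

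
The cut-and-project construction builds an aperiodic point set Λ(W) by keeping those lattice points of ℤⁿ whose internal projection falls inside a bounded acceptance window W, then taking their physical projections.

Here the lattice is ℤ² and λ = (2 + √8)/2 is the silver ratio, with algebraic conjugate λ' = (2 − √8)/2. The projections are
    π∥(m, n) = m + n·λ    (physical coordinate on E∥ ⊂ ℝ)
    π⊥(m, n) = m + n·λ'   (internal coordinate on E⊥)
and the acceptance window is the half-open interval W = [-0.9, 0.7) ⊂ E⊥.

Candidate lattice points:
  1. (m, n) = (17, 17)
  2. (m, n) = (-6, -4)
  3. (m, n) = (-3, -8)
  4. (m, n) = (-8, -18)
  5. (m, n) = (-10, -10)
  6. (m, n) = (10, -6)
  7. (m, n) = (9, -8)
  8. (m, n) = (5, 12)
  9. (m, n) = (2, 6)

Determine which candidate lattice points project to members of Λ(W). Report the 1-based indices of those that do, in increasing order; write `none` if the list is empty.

3, 4, 8, 9

Compute λ' = (2−√8)/2 = -0.414214, so π⊥(m,n) = m -0.414214·n.
#1 (17,17): internal coord 17 + (17)·λ' = +9.958369; +9.958369 ∉ [-0.9, 0.7) → out
#2 (-6,-4): internal coord -6 + (-4)·λ' = -4.343146; -4.343146 ∉ [-0.9, 0.7) → out
#3 (-3,-8): internal coord -3 + (-8)·λ' = +0.313708; +0.313708 ∈ [-0.9, 0.7) → IN Λ
#4 (-8,-18): internal coord -8 + (-18)·λ' = -0.544156; -0.544156 ∈ [-0.9, 0.7) → IN Λ
#5 (-10,-10): internal coord -10 + (-10)·λ' = -5.857864; -5.857864 ∉ [-0.9, 0.7) → out
#6 (10,-6): internal coord 10 + (-6)·λ' = +12.485281; +12.485281 ∉ [-0.9, 0.7) → out
#7 (9,-8): internal coord 9 + (-8)·λ' = +12.313708; +12.313708 ∉ [-0.9, 0.7) → out
#8 (5,12): internal coord 5 + (12)·λ' = +0.029437; +0.029437 ∈ [-0.9, 0.7) → IN Λ
#9 (2,6): internal coord 2 + (6)·λ' = -0.485281; -0.485281 ∈ [-0.9, 0.7) → IN Λ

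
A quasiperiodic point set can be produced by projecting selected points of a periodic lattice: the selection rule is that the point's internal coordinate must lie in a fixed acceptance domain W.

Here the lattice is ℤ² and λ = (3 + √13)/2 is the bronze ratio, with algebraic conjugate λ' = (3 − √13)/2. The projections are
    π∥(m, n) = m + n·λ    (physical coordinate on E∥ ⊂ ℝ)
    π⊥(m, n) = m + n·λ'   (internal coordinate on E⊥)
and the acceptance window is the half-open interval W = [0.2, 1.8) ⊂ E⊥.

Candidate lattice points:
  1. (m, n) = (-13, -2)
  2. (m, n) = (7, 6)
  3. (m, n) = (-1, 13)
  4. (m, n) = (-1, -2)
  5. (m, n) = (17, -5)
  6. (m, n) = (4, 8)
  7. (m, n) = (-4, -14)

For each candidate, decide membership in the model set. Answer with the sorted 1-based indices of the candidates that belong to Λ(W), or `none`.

Numerically λ ≈ 3.3028 and λ' = −1/λ ≈ -0.3028.
candidate 1: (m,n)=(-13,-2) → π∥ = -13-2·λ ≈ -19.6056, π⊥ = -13-2·λ' ≈ -12.3944 ∉ [0.2, 1.8) ⇒ out
candidate 2: (m,n)=(7,6) → π∥ = 7+6·λ ≈ 26.8167, π⊥ = 7+6·λ' ≈ 5.1833 ∉ [0.2, 1.8) ⇒ out
candidate 3: (m,n)=(-1,13) → π∥ = -1+13·λ ≈ 41.9361, π⊥ = -1+13·λ' ≈ -4.9361 ∉ [0.2, 1.8) ⇒ out
candidate 4: (m,n)=(-1,-2) → π∥ = -1-2·λ ≈ -7.6056, π⊥ = -1-2·λ' ≈ -0.3944 ∉ [0.2, 1.8) ⇒ out
candidate 5: (m,n)=(17,-5) → π∥ = 17-5·λ ≈ 0.4861, π⊥ = 17-5·λ' ≈ 18.5139 ∉ [0.2, 1.8) ⇒ out
candidate 6: (m,n)=(4,8) → π∥ = 4+8·λ ≈ 30.4222, π⊥ = 4+8·λ' ≈ 1.5778 ∈ [0.2, 1.8) ⇒ IN Λ
candidate 7: (m,n)=(-4,-14) → π∥ = -4-14·λ ≈ -50.2389, π⊥ = -4-14·λ' ≈ 0.2389 ∈ [0.2, 1.8) ⇒ IN Λ

6, 7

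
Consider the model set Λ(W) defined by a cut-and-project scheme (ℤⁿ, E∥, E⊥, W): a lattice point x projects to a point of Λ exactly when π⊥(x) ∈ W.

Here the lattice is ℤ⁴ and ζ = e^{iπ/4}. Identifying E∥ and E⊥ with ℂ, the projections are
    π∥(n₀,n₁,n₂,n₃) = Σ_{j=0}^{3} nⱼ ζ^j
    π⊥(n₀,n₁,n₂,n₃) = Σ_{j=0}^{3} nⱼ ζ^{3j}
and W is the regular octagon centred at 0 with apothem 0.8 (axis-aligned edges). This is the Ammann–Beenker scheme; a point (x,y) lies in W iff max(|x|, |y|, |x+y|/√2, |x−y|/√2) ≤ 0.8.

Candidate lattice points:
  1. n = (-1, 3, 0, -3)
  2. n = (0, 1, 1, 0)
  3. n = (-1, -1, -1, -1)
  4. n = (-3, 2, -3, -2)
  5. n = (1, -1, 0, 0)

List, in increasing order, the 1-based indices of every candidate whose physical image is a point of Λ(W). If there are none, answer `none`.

2

Internal map: ζ^{3j} for j=0..3 gives (1,0), (−√2/2,√2/2), (0,−1), (√2/2,√2/2).
#1 (-1, 3, 0, -3): internal (-5.24264, 0.00000); octagon support 5.24264 vs apothem 0.8 → ∉ W
#2 (0, 1, 1, 0): internal (-0.70711, -0.29289); octagon support 0.70711 vs apothem 0.8 → ∈ W
#3 (-1, -1, -1, -1): internal (-1.00000, -0.41421); octagon support 1.00000 vs apothem 0.8 → ∉ W
#4 (-3, 2, -3, -2): internal (-5.82843, 3.00000); octagon support 6.24264 vs apothem 0.8 → ∉ W
#5 (1, -1, 0, 0): internal (1.70711, -0.70711); octagon support 1.70711 vs apothem 0.8 → ∉ W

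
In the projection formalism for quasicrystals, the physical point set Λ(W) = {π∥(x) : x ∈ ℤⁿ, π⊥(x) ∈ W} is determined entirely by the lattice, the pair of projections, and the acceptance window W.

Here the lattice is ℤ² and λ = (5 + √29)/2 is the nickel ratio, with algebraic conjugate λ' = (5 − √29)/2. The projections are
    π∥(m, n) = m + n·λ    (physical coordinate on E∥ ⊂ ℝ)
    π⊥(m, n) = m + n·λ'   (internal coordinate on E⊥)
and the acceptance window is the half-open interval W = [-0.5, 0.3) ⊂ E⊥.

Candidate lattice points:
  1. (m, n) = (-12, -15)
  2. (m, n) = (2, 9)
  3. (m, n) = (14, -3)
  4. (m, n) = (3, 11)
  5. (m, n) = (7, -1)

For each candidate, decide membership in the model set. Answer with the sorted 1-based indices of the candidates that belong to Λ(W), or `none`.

2

Compute λ' = (5−√29)/2 = -0.19258, so π⊥(m,n) = m -0.19258·n.
#1 (-12,-15): internal coord -12 + (-15)·λ' = -9.11126; -9.11126 ∉ [-0.5, 0.3) → out
#2 (2,9): internal coord 2 + (9)·λ' = +0.26676; +0.26676 ∈ [-0.5, 0.3) → IN Λ
#3 (14,-3): internal coord 14 + (-3)·λ' = +14.57775; +14.57775 ∉ [-0.5, 0.3) → out
#4 (3,11): internal coord 3 + (11)·λ' = +0.88159; +0.88159 ∉ [-0.5, 0.3) → out
#5 (7,-1): internal coord 7 + (-1)·λ' = +7.19258; +7.19258 ∉ [-0.5, 0.3) → out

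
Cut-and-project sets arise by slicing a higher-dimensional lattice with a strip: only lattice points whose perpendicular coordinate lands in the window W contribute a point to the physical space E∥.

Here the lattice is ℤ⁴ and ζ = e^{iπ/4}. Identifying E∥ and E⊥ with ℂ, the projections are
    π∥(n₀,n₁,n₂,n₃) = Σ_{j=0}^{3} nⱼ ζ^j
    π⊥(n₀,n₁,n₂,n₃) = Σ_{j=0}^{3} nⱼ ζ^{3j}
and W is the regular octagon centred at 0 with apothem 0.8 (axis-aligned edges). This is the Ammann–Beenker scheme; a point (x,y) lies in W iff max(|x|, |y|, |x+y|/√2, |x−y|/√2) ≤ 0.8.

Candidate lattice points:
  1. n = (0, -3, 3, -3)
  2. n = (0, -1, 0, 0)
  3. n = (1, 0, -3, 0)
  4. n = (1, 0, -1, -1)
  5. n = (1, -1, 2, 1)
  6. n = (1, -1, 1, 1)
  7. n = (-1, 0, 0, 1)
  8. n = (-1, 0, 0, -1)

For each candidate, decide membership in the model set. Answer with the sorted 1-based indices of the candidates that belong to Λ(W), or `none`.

4, 7

With ζ = e^{iπ/4} the internal vectors are ζ^0,ζ^3,ζ^6,ζ^9.
candidate 1: n = (0, -3, 3, -3) → π⊥ ≈ (+0.0000, -7.2426); max(|x|,|y|,|x±y|/√2) = 7.2426 > 0.8 ⇒ ∉ W
candidate 2: n = (0, -1, 0, 0) → π⊥ ≈ (+0.7071, -0.7071); max(|x|,|y|,|x±y|/√2) = 1.0000 > 0.8 ⇒ ∉ W
candidate 3: n = (1, 0, -3, 0) → π⊥ ≈ (+1.0000, +3.0000); max(|x|,|y|,|x±y|/√2) = 3.0000 > 0.8 ⇒ ∉ W
candidate 4: n = (1, 0, -1, -1) → π⊥ ≈ (+0.2929, +0.2929); max(|x|,|y|,|x±y|/√2) = 0.4142 ≤ 0.8 ⇒ ∈ W
candidate 5: n = (1, -1, 2, 1) → π⊥ ≈ (+2.4142, -2.0000); max(|x|,|y|,|x±y|/√2) = 3.1213 > 0.8 ⇒ ∉ W
candidate 6: n = (1, -1, 1, 1) → π⊥ ≈ (+2.4142, -1.0000); max(|x|,|y|,|x±y|/√2) = 2.4142 > 0.8 ⇒ ∉ W
candidate 7: n = (-1, 0, 0, 1) → π⊥ ≈ (-0.2929, +0.7071); max(|x|,|y|,|x±y|/√2) = 0.7071 ≤ 0.8 ⇒ ∈ W
candidate 8: n = (-1, 0, 0, -1) → π⊥ ≈ (-1.7071, -0.7071); max(|x|,|y|,|x±y|/√2) = 1.7071 > 0.8 ⇒ ∉ W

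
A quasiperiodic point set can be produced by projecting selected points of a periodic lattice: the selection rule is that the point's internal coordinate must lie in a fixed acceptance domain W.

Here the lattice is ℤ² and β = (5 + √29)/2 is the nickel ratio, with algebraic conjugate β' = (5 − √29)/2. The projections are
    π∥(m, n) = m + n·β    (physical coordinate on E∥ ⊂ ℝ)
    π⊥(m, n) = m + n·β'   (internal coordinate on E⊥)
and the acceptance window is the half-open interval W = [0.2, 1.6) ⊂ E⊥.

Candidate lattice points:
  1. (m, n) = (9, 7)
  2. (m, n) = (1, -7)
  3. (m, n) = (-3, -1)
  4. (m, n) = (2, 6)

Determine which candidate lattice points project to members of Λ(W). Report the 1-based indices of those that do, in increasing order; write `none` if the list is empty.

4

Numerically β ≈ 5.1926 and β' = −1/β ≈ -0.1926.
[1] lift (9,7): star map gives 7.6519; window check 0.2 ≤ 7.6519 < 1.6 is false → out
[2] lift (1,-7): star map gives 2.3481; window check 0.2 ≤ 2.3481 < 1.6 is false → out
[3] lift (-3,-1): star map gives -2.8074; window check 0.2 ≤ -2.8074 < 1.6 is false → out
[4] lift (2,6): star map gives 0.8445; window check 0.2 ≤ 0.8445 < 1.6 is true → IN Λ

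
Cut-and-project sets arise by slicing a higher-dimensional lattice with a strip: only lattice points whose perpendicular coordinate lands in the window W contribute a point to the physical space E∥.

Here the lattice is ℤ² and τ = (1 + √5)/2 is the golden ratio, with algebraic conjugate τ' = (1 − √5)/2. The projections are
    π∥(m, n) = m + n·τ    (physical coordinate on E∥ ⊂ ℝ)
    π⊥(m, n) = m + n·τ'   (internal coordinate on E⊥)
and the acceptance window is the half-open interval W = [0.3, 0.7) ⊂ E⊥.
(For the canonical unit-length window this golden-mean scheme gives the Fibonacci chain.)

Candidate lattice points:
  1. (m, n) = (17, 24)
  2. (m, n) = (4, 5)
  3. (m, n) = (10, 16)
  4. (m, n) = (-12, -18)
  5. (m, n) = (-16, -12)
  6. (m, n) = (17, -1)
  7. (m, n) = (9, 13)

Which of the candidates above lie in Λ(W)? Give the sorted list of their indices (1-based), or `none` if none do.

Compute τ' = (1−√5)/2 = -0.618034, so π⊥(m,n) = m -0.618034·n.
[1] lift (17,24): star map gives 2.167184; window check 0.3 ≤ 2.167184 < 0.7 is false → out
[2] lift (4,5): star map gives 0.909830; window check 0.3 ≤ 0.909830 < 0.7 is false → out
[3] lift (10,16): star map gives 0.111456; window check 0.3 ≤ 0.111456 < 0.7 is false → out
[4] lift (-12,-18): star map gives -0.875388; window check 0.3 ≤ -0.875388 < 0.7 is false → out
[5] lift (-16,-12): star map gives -8.583592; window check 0.3 ≤ -8.583592 < 0.7 is false → out
[6] lift (17,-1): star map gives 17.618034; window check 0.3 ≤ 17.618034 < 0.7 is false → out
[7] lift (9,13): star map gives 0.965558; window check 0.3 ≤ 0.965558 < 0.7 is false → out

none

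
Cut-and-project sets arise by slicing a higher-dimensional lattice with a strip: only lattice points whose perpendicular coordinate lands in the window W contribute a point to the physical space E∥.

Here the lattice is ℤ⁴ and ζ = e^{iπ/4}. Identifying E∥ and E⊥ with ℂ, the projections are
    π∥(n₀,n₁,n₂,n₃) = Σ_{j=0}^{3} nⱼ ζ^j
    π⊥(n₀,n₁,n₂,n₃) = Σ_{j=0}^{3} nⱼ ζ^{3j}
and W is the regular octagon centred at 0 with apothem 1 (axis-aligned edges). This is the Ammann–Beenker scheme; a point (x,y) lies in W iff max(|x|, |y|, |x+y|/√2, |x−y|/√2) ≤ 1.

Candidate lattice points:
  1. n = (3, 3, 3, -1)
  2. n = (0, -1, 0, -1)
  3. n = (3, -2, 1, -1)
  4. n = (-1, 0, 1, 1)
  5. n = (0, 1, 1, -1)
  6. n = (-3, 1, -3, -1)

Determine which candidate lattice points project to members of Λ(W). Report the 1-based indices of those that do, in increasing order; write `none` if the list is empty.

4

Internal map: ζ^{3j} for j=0..3 gives (1,0), (−√2/2,√2/2), (0,−1), (√2/2,√2/2).
candidate 1: n = (3, 3, 3, -1) → π⊥ ≈ (+0.1716, -1.5858); max(|x|,|y|,|x±y|/√2) = 1.5858 > 1 ⇒ ∉ W
candidate 2: n = (0, -1, 0, -1) → π⊥ ≈ (+0.0000, -1.4142); max(|x|,|y|,|x±y|/√2) = 1.4142 > 1 ⇒ ∉ W
candidate 3: n = (3, -2, 1, -1) → π⊥ ≈ (+3.7071, -3.1213); max(|x|,|y|,|x±y|/√2) = 4.8284 > 1 ⇒ ∉ W
candidate 4: n = (-1, 0, 1, 1) → π⊥ ≈ (-0.2929, -0.2929); max(|x|,|y|,|x±y|/√2) = 0.4142 ≤ 1 ⇒ ∈ W
candidate 5: n = (0, 1, 1, -1) → π⊥ ≈ (-1.4142, -1.0000); max(|x|,|y|,|x±y|/√2) = 1.7071 > 1 ⇒ ∉ W
candidate 6: n = (-3, 1, -3, -1) → π⊥ ≈ (-4.4142, +3.0000); max(|x|,|y|,|x±y|/√2) = 5.2426 > 1 ⇒ ∉ W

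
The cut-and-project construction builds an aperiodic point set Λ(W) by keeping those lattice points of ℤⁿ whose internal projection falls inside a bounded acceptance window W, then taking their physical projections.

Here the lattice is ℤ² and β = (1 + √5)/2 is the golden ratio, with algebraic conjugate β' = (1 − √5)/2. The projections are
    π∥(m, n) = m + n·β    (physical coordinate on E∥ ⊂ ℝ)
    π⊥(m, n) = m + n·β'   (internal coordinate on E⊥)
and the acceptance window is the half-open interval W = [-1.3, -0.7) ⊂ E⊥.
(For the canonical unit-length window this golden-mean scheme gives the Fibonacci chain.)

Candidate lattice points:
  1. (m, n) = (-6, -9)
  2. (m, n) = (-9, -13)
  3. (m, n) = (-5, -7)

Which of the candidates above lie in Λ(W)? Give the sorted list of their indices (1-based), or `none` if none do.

Numerically β ≈ 1.6180 and β' = −1/β ≈ -0.6180.
[1] lift (-6,-9): star map gives -0.4377; window check -1.3 ≤ -0.4377 < -0.7 is false → out
[2] lift (-9,-13): star map gives -0.9656; window check -1.3 ≤ -0.9656 < -0.7 is true → IN Λ
[3] lift (-5,-7): star map gives -0.6738; window check -1.3 ≤ -0.6738 < -0.7 is false → out

2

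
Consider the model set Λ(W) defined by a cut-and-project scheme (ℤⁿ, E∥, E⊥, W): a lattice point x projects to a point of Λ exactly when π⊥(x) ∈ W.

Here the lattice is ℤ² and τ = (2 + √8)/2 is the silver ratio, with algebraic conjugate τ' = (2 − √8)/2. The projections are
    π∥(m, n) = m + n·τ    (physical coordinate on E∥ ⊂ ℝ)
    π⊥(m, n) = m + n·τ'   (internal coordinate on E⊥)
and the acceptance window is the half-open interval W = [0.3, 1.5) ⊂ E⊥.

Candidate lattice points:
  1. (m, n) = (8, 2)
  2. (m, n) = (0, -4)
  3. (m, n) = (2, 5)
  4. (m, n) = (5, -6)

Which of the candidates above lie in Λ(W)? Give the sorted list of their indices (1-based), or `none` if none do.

Compute τ' = (2−√8)/2 = -0.41421, so π⊥(m,n) = m -0.41421·n.
[1] lift (8,2): star map gives 7.17157; window check 0.3 ≤ 7.17157 < 1.5 is false → out
[2] lift (0,-4): star map gives 1.65685; window check 0.3 ≤ 1.65685 < 1.5 is false → out
[3] lift (2,5): star map gives -0.07107; window check 0.3 ≤ -0.07107 < 1.5 is false → out
[4] lift (5,-6): star map gives 7.48528; window check 0.3 ≤ 7.48528 < 1.5 is false → out

none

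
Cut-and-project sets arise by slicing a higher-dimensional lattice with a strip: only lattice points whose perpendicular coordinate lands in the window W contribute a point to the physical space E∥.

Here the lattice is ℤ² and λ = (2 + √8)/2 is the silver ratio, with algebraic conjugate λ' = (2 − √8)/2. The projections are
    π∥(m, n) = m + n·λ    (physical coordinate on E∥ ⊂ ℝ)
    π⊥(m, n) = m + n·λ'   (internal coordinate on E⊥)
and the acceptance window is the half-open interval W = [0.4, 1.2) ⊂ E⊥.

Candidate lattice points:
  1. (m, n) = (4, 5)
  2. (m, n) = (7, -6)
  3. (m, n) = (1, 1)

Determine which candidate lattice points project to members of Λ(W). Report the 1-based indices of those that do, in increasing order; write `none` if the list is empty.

3

λ' = (2−√8)/2 ≈ -0.414214.
#1 (4,5): internal coord 4 + (5)·λ' = +1.928932; +1.928932 ∉ [0.4, 1.2) → out
#2 (7,-6): internal coord 7 + (-6)·λ' = +9.485281; +9.485281 ∉ [0.4, 1.2) → out
#3 (1,1): internal coord 1 + (1)·λ' = +0.585786; +0.585786 ∈ [0.4, 1.2) → IN Λ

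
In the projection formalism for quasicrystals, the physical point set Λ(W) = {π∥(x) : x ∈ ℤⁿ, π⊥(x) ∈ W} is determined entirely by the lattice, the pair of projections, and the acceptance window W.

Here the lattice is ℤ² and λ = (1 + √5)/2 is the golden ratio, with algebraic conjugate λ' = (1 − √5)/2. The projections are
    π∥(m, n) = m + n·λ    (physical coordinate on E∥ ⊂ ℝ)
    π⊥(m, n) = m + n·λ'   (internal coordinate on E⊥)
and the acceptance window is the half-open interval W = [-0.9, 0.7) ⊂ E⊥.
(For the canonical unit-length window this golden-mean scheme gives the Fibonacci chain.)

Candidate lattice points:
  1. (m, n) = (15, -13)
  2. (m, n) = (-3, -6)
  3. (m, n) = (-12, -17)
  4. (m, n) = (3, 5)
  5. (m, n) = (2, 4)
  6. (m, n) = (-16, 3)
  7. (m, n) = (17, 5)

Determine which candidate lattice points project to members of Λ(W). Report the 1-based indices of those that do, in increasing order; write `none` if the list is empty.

4, 5

Compute λ' = (1−√5)/2 = -0.618034, so π⊥(m,n) = m -0.618034·n.
[1] lift (15,-13): star map gives 23.034442; window check -0.9 ≤ 23.034442 < 0.7 is false → out
[2] lift (-3,-6): star map gives 0.708204; window check -0.9 ≤ 0.708204 < 0.7 is false → out
[3] lift (-12,-17): star map gives -1.493422; window check -0.9 ≤ -1.493422 < 0.7 is false → out
[4] lift (3,5): star map gives -0.090170; window check -0.9 ≤ -0.090170 < 0.7 is true → IN Λ
[5] lift (2,4): star map gives -0.472136; window check -0.9 ≤ -0.472136 < 0.7 is true → IN Λ
[6] lift (-16,3): star map gives -17.854102; window check -0.9 ≤ -17.854102 < 0.7 is false → out
[7] lift (17,5): star map gives 13.909830; window check -0.9 ≤ 13.909830 < 0.7 is false → out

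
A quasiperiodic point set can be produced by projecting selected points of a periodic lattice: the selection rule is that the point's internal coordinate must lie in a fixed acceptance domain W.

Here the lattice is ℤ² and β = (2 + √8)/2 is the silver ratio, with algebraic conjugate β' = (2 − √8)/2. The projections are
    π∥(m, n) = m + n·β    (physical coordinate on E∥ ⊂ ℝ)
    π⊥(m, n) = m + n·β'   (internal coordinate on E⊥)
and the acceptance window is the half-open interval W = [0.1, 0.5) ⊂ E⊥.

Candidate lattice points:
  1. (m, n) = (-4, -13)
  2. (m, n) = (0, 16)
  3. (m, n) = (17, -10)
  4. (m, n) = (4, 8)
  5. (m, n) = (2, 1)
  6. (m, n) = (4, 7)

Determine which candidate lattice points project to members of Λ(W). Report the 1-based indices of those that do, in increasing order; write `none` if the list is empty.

β' = (2−√8)/2 ≈ -0.4142.
candidate 1: (m,n)=(-4,-13) → π∥ = -4-13·β ≈ -35.3848, π⊥ = -4-13·β' ≈ 1.3848 ∉ [0.1, 0.5) ⇒ out
candidate 2: (m,n)=(0,16) → π∥ = 0+16·β ≈ 38.6274, π⊥ = 0+16·β' ≈ -6.6274 ∉ [0.1, 0.5) ⇒ out
candidate 3: (m,n)=(17,-10) → π∥ = 17-10·β ≈ -7.1421, π⊥ = 17-10·β' ≈ 21.1421 ∉ [0.1, 0.5) ⇒ out
candidate 4: (m,n)=(4,8) → π∥ = 4+8·β ≈ 23.3137, π⊥ = 4+8·β' ≈ 0.6863 ∉ [0.1, 0.5) ⇒ out
candidate 5: (m,n)=(2,1) → π∥ = 2+1·β ≈ 4.4142, π⊥ = 2+1·β' ≈ 1.5858 ∉ [0.1, 0.5) ⇒ out
candidate 6: (m,n)=(4,7) → π∥ = 4+7·β ≈ 20.8995, π⊥ = 4+7·β' ≈ 1.1005 ∉ [0.1, 0.5) ⇒ out

none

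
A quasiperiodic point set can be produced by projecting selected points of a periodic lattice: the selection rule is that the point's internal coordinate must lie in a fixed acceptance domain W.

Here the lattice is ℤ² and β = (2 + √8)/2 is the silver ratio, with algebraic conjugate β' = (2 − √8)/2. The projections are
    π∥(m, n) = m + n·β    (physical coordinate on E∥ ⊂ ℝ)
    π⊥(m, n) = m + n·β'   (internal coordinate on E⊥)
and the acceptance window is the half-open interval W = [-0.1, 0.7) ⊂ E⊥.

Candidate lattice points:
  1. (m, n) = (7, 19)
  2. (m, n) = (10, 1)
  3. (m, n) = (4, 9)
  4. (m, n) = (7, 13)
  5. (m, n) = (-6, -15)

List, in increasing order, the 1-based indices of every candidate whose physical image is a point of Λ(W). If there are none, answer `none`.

β' = (2−√8)/2 ≈ -0.4142.
candidate 1: (m,n)=(7,19) → π∥ = 7+19·β ≈ 52.8701, π⊥ = 7+19·β' ≈ -0.8701 ∉ [-0.1, 0.7) ⇒ out
candidate 2: (m,n)=(10,1) → π∥ = 10+1·β ≈ 12.4142, π⊥ = 10+1·β' ≈ 9.5858 ∉ [-0.1, 0.7) ⇒ out
candidate 3: (m,n)=(4,9) → π∥ = 4+9·β ≈ 25.7279, π⊥ = 4+9·β' ≈ 0.2721 ∈ [-0.1, 0.7) ⇒ IN Λ
candidate 4: (m,n)=(7,13) → π∥ = 7+13·β ≈ 38.3848, π⊥ = 7+13·β' ≈ 1.6152 ∉ [-0.1, 0.7) ⇒ out
candidate 5: (m,n)=(-6,-15) → π∥ = -6-15·β ≈ -42.2132, π⊥ = -6-15·β' ≈ 0.2132 ∈ [-0.1, 0.7) ⇒ IN Λ

3, 5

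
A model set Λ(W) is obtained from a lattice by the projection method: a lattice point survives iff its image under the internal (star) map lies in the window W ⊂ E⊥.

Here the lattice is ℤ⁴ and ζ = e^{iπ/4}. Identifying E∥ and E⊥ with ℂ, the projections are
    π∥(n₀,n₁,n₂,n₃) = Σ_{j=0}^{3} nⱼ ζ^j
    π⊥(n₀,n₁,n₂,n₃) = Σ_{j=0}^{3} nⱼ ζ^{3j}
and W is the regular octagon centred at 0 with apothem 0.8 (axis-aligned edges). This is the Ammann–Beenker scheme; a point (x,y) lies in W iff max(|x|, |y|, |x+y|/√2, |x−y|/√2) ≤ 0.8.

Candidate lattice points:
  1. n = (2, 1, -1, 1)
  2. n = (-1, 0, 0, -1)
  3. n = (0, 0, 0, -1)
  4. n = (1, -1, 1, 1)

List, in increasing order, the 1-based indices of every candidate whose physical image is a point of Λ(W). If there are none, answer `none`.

none

π⊥(n) = n₀ + n₁ζ³ + n₂ζ⁶ + n₃ζ⁹ where ζ = e^{iπ/4}.
candidate 1: n = (2, 1, -1, 1) → π⊥ ≈ (+2.00000, +2.41421); max(|x|,|y|,|x±y|/√2) = 3.12132 > 0.8 ⇒ ∉ W
candidate 2: n = (-1, 0, 0, -1) → π⊥ ≈ (-1.70711, -0.70711); max(|x|,|y|,|x±y|/√2) = 1.70711 > 0.8 ⇒ ∉ W
candidate 3: n = (0, 0, 0, -1) → π⊥ ≈ (-0.70711, -0.70711); max(|x|,|y|,|x±y|/√2) = 1.00000 > 0.8 ⇒ ∉ W
candidate 4: n = (1, -1, 1, 1) → π⊥ ≈ (+2.41421, -1.00000); max(|x|,|y|,|x±y|/√2) = 2.41421 > 0.8 ⇒ ∉ W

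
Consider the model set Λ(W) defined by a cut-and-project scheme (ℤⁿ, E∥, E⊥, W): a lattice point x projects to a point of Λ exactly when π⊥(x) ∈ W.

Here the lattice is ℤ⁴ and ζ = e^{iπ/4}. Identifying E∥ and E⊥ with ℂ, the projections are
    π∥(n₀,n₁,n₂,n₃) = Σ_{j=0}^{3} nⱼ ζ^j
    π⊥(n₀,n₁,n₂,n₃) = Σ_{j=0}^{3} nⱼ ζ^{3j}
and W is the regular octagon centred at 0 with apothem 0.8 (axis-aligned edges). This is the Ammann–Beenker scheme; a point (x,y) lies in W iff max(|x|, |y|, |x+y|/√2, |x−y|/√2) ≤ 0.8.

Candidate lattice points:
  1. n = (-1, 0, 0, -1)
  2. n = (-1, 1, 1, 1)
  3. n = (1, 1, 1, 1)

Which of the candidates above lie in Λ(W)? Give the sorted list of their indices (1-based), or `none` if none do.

none

With ζ = e^{iπ/4} the internal vectors are ζ^0,ζ^3,ζ^6,ζ^9.
candidate 1: n = (-1, 0, 0, -1) → π⊥ ≈ (-1.7071, -0.7071); max(|x|,|y|,|x±y|/√2) = 1.7071 > 0.8 ⇒ ∉ W
candidate 2: n = (-1, 1, 1, 1) → π⊥ ≈ (-1.0000, +0.4142); max(|x|,|y|,|x±y|/√2) = 1.0000 > 0.8 ⇒ ∉ W
candidate 3: n = (1, 1, 1, 1) → π⊥ ≈ (+1.0000, +0.4142); max(|x|,|y|,|x±y|/√2) = 1.0000 > 0.8 ⇒ ∉ W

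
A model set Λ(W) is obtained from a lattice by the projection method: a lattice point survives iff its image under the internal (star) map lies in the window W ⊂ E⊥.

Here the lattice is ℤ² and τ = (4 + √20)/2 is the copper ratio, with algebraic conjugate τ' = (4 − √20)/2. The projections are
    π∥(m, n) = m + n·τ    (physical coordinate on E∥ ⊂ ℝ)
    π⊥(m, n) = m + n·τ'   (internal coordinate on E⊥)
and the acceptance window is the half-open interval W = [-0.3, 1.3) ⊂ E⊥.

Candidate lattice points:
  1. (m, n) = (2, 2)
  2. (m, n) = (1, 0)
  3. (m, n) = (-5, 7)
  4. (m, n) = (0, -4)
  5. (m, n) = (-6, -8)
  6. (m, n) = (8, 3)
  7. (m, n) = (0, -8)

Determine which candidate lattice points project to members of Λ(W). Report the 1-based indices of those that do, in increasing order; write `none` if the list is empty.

Numerically τ ≈ 4.236068 and τ' = −1/τ ≈ -0.236068.
[1] lift (2,2): star map gives 1.527864; window check -0.3 ≤ 1.527864 < 1.3 is false → out
[2] lift (1,0): star map gives 1.000000; window check -0.3 ≤ 1.000000 < 1.3 is true → IN Λ
[3] lift (-5,7): star map gives -6.652476; window check -0.3 ≤ -6.652476 < 1.3 is false → out
[4] lift (0,-4): star map gives 0.944272; window check -0.3 ≤ 0.944272 < 1.3 is true → IN Λ
[5] lift (-6,-8): star map gives -4.111456; window check -0.3 ≤ -4.111456 < 1.3 is false → out
[6] lift (8,3): star map gives 7.291796; window check -0.3 ≤ 7.291796 < 1.3 is false → out
[7] lift (0,-8): star map gives 1.888544; window check -0.3 ≤ 1.888544 < 1.3 is false → out

2, 4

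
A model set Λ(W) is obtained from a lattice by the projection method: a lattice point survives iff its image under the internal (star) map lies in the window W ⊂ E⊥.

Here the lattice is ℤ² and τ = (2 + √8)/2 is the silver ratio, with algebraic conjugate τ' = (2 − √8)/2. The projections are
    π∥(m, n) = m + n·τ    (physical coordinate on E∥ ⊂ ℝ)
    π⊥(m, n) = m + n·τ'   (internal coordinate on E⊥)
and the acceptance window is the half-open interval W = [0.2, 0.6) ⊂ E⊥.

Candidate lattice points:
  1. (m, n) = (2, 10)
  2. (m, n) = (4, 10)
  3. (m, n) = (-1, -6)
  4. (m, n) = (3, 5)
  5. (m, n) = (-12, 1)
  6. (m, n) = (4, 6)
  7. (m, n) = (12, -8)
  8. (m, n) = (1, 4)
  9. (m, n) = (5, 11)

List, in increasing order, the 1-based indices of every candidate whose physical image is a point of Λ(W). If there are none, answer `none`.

Compute τ' = (2−√8)/2 = -0.4142, so π⊥(m,n) = m -0.4142·n.
candidate 1: (m,n)=(2,10) → π∥ = 2+10·τ ≈ 26.1421, π⊥ = 2+10·τ' ≈ -2.1421 ∉ [0.2, 0.6) ⇒ out
candidate 2: (m,n)=(4,10) → π∥ = 4+10·τ ≈ 28.1421, π⊥ = 4+10·τ' ≈ -0.1421 ∉ [0.2, 0.6) ⇒ out
candidate 3: (m,n)=(-1,-6) → π∥ = -1-6·τ ≈ -15.4853, π⊥ = -1-6·τ' ≈ 1.4853 ∉ [0.2, 0.6) ⇒ out
candidate 4: (m,n)=(3,5) → π∥ = 3+5·τ ≈ 15.0711, π⊥ = 3+5·τ' ≈ 0.9289 ∉ [0.2, 0.6) ⇒ out
candidate 5: (m,n)=(-12,1) → π∥ = -12+1·τ ≈ -9.5858, π⊥ = -12+1·τ' ≈ -12.4142 ∉ [0.2, 0.6) ⇒ out
candidate 6: (m,n)=(4,6) → π∥ = 4+6·τ ≈ 18.4853, π⊥ = 4+6·τ' ≈ 1.5147 ∉ [0.2, 0.6) ⇒ out
candidate 7: (m,n)=(12,-8) → π∥ = 12-8·τ ≈ -7.3137, π⊥ = 12-8·τ' ≈ 15.3137 ∉ [0.2, 0.6) ⇒ out
candidate 8: (m,n)=(1,4) → π∥ = 1+4·τ ≈ 10.6569, π⊥ = 1+4·τ' ≈ -0.6569 ∉ [0.2, 0.6) ⇒ out
candidate 9: (m,n)=(5,11) → π∥ = 5+11·τ ≈ 31.5563, π⊥ = 5+11·τ' ≈ 0.4437 ∈ [0.2, 0.6) ⇒ IN Λ

9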